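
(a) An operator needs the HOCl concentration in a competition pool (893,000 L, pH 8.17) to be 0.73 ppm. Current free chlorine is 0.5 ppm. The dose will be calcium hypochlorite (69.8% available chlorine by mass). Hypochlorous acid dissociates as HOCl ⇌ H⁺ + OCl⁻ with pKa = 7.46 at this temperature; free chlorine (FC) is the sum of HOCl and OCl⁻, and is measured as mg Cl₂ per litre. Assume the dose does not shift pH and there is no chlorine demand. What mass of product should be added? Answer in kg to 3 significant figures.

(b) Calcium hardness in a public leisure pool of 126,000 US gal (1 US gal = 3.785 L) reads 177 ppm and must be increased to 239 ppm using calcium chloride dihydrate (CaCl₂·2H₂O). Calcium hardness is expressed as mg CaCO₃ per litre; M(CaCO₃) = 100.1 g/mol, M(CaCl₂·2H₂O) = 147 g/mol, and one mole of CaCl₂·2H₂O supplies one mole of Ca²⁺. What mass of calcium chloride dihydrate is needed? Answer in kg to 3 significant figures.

(a) 5.08 kg; (b) 43.4 kg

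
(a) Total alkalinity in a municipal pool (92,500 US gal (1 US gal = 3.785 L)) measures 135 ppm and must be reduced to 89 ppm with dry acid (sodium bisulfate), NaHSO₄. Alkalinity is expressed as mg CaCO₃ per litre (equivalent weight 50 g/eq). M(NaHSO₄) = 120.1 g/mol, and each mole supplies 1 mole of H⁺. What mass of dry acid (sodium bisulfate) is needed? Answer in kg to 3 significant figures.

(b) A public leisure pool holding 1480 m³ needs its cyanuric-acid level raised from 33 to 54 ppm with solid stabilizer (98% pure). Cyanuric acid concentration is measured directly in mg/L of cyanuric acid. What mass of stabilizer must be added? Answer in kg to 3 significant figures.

(a) Volume: 92,500 US gal × 3.785 L/gal = 350,112 L.
(a) Alkalinity to neutralize: (135 − 89) = 46 mg/L as CaCO₃ × 350,112 L = 16,110 g as CaCO₃.
(a) Equivalents of H⁺ required: 16,110 ÷ 50 g/eq = 322.1 eq = 322.1 mol NaHSO₄.
(a) Mass of NaHSO₄: 322.1 × 120.1 = 38,680 g.

(b) Volume: 1480 m³ = 1,480,000 L.
(b) CYA to add: (54 − 33) = 21 mg/L × 1,480,000 L = 31,080 g cyanuric acid.
(b) At 98% purity: 31,080 / 0.98 = 31,710 g product.

(a) 38.7 kg; (b) 31.7 kg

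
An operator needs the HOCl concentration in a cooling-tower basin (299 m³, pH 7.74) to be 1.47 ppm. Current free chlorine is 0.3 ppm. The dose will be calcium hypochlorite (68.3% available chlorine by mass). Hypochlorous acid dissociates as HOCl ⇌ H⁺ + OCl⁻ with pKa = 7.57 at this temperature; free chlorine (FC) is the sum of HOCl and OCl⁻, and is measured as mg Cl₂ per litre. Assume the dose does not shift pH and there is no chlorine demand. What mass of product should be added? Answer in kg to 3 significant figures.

1.46 kg

Volume: 299 m³ = 299,000 L.
[OCl⁻]/[HOCl] = 10^(pH − pKa) = 10^(7.74 − 7.57) = 1.479; fraction as HOCl = 1/(1 + 1.479) = 0.4034.
Free chlorine required for 1.47 ppm HOCl: 1.47 / 0.4034 = 3.644 ppm.
FC to add: 3.644 − 0.3 = 3.344 mg/L as Cl₂.
Cl₂ equivalent: 3.344 mg/L × 299,000 L = 999.9 g.
Product at 68.3% available Cl: 999.9 / 0.683 = 1464 g.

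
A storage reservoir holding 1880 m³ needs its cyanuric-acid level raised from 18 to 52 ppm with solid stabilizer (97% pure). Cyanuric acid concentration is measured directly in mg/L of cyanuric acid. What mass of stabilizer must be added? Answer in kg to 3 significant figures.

Volume: 1880 m³ = 1,880,000 L.
CYA to add: (52 − 18) = 34 mg/L × 1,880,000 L = 63,920 g cyanuric acid.
At 97% purity: 63,920 / 0.97 = 65,900 g product.

65.9 kg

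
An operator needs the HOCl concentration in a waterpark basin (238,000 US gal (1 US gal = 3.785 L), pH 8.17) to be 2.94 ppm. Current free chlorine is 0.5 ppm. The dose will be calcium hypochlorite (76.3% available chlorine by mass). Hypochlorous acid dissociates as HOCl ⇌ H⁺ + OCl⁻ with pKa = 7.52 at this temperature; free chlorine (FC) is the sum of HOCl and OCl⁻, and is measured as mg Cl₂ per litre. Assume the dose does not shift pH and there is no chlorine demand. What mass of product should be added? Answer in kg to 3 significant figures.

18.4 kg

Volume: 238,000 US gal × 3.785 L/gal = 900,830 L.
[OCl⁻]/[HOCl] = 10^(pH − pKa) = 10^(8.17 − 7.52) = 4.467; fraction as HOCl = 1/(1 + 4.467) = 0.1829.
Free chlorine required for 2.94 ppm HOCl: 2.94 / 0.1829 = 16.07 ppm.
FC to add: 16.07 − 0.5 = 15.57 mg/L as Cl₂.
Cl₂ equivalent: 15.57 mg/L × 900,830 L = 14,030 g.
Product at 76.3% available Cl: 14,030 / 0.763 = 18,390 g.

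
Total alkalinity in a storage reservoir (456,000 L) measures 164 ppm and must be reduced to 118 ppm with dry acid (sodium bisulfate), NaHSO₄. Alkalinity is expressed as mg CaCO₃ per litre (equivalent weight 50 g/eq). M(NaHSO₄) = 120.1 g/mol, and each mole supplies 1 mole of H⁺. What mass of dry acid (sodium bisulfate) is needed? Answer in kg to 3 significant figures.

50.4 kg

Alkalinity to neutralize: (164 − 118) = 46 mg/L as CaCO₃ × 456,000 L = 20,980 g as CaCO₃.
Equivalents of H⁺ required: 20,980 ÷ 50 g/eq = 419.5 eq = 419.5 mol NaHSO₄.
Mass of NaHSO₄: 419.5 × 120.1 = 50,380 g.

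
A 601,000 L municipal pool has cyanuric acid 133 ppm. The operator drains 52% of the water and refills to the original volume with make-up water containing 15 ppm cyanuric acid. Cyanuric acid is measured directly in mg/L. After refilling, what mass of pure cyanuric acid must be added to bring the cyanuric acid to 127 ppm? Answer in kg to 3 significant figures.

33.3 kg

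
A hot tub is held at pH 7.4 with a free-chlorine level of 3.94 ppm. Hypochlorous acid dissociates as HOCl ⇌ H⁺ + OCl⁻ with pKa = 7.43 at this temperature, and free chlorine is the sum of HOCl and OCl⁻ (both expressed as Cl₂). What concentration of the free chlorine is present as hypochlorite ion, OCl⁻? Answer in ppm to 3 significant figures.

1.90 ppm

[OCl⁻]/[HOCl] = 10^(pH − pKa) = 10^(7.4 − 7.43) = 10^-0.03 = 0.9333.
Fraction as HOCl = 1 / (1 + 0.9333) = 0.5173.
OCl⁻ = (1 − 0.5173) × 3.94 ppm = 1.902 ppm.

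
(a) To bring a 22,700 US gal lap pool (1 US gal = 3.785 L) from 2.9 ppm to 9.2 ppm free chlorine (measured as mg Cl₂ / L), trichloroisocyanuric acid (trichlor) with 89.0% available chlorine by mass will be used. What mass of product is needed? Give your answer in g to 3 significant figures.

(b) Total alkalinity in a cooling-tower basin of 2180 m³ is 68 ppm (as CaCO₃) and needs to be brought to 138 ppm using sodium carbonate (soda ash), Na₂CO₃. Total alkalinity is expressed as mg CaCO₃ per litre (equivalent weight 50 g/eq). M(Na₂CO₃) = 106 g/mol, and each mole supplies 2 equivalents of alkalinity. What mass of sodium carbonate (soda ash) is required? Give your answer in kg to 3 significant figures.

(a) 608 g; (b) 162 kg

(a) Volume: 22,700 US gal × 3.785 L/gal = 85,920 L.
(a) Chlorine deficit: 9.2 − 2.9 = 6.3 ppm = 6.3 mg/L as Cl₂.
(a) Cl₂ equivalent needed: 6.3 mg/L × 85,920 L = 541,300 mg = 541.3 g.
(a) Product at 89.0% available chlorine: 541.3 / 0.89 = 608.2 g.

(b) Volume: 2180 m³ = 2,180,000 L.
(b) Alkalinity to add: (138 − 68) = 70 mg/L as CaCO₃ × 2,180,000 L = 152,600 g as CaCO₃.
(b) Equivalents: 152,600 g ÷ 50 g/eq = 3052 eq.
(b) Each mole of Na₂CO₃ supplies 2 eq, so 3052 / 2 = 1526 mol.
(b) Mass: 1526 mol × 106 g/mol = 161,800 g.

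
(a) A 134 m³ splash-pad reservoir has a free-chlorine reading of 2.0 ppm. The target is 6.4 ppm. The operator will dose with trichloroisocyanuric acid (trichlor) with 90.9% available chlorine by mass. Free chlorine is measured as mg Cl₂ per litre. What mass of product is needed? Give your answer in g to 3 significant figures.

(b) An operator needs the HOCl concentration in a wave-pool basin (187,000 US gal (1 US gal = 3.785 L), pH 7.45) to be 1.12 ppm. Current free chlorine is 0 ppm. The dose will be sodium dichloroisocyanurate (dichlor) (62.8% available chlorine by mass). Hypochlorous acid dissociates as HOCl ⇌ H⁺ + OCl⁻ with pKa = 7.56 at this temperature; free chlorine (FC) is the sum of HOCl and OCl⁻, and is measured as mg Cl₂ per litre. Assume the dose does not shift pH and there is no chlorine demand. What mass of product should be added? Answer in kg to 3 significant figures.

(a) 649 g; (b) 2.24 kg

(a) Volume: 134 m³ = 134,000 L.
(a) Chlorine deficit: 6.4 − 2.0 = 4.4 ppm = 4.4 mg/L as Cl₂.
(a) Cl₂ equivalent needed: 4.4 mg/L × 134,000 L = 589,600 mg = 589.6 g.
(a) Product at 90.9% available chlorine: 589.6 / 0.909 = 648.6 g.

(b) Volume: 187,000 US gal × 3.785 L/gal = 707,795 L.
(b) [OCl⁻]/[HOCl] = 10^(pH − pKa) = 10^(7.45 − 7.56) = 0.7762; fraction as HOCl = 1/(1 + 0.7762) = 0.563.
(b) Free chlorine required for 1.12 ppm HOCl: 1.12 / 0.563 = 1.989 ppm.
(b) FC to add: 1.989 − 0 = 1.989 mg/L as Cl₂.
(b) Cl₂ equivalent: 1.989 mg/L × 707,795 L = 1408 g.
(b) Product at 62.8% available Cl: 1408 / 0.628 = 2242 g.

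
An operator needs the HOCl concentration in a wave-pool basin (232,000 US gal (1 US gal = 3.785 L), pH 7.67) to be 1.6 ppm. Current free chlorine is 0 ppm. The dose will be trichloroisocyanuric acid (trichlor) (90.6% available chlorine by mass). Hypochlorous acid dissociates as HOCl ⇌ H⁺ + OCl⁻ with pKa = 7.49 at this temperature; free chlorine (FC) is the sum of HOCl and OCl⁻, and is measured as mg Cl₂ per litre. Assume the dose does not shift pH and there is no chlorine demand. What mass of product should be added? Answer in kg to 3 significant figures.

Volume: 232,000 US gal × 3.785 L/gal = 878,120 L.
[OCl⁻]/[HOCl] = 10^(pH − pKa) = 10^(7.67 − 7.49) = 1.514; fraction as HOCl = 1/(1 + 1.514) = 0.3978.
Free chlorine required for 1.6 ppm HOCl: 1.6 / 0.3978 = 4.022 ppm.
FC to add: 4.022 − 0 = 4.022 mg/L as Cl₂.
Cl₂ equivalent: 4.022 mg/L × 878,120 L = 3532 g.
Product at 90.6% available Cl: 3532 / 0.906 = 3898 g.

3.90 kg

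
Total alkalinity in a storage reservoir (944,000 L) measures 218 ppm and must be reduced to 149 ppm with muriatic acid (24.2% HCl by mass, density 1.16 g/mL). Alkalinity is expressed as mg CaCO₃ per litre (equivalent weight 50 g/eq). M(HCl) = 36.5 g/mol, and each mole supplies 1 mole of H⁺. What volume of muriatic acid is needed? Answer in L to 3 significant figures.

Alkalinity to neutralize: (218 − 149) = 69 mg/L as CaCO₃ × 944,000 L = 65,140 g as CaCO₃.
Equivalents of H⁺ required: 65,140 ÷ 50 g/eq = 1303 eq = 1303 mol HCl.
Mass of HCl: 1303 × 36.5 = 47,550 g.
Mass of 24.2% solution: 47,550 / 0.242 = 196,500 g.
Volume: 196,500 g ÷ 1.16 g/mL = 169,400 mL.

169 L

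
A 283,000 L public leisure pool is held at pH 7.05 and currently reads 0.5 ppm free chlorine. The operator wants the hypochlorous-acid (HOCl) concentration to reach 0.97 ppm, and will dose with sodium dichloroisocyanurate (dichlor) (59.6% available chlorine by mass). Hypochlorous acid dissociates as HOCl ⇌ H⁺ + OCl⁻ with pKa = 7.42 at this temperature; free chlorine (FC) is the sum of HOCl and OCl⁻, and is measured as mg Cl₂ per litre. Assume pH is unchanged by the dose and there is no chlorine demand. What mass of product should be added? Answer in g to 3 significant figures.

420 g

[OCl⁻]/[HOCl] = 10^(pH − pKa) = 10^(7.05 − 7.42) = 0.4266; fraction as HOCl = 1/(1 + 0.4266) = 0.701.
Free chlorine required for 0.97 ppm HOCl: 0.97 / 0.701 = 1.384 ppm.
FC to add: 1.384 − 0.5 = 0.8838 mg/L as Cl₂.
Cl₂ equivalent: 0.8838 mg/L × 283,000 L = 250.1 g.
Product at 59.6% available Cl: 250.1 / 0.596 = 419.6 g.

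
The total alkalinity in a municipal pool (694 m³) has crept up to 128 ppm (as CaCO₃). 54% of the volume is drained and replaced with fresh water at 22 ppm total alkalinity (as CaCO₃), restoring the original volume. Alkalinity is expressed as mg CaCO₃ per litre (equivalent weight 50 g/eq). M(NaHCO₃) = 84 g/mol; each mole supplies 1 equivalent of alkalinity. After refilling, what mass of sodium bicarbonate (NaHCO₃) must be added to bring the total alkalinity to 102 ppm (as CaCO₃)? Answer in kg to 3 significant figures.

36.4 kg

Volume: 694 m³ = 694,000 L.
After draining 54% and refilling: 128 × 0.46 + 22 × 0.54 = 70.76 ppm.
Deficit to target: 102 − 70.76 = 31.24 mg/L.
As CaCO₃: 31.24 mg/L × 694,000 L = 21,680 g; ÷ 50 g/eq ÷ 1 = 433.6 mol NaHCO₃.
Mass: 433.6 × 84 = 36,420 g.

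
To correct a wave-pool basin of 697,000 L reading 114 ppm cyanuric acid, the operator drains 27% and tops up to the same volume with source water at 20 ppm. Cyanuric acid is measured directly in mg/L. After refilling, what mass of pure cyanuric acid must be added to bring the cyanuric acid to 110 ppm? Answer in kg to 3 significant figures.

14.9 kg

After draining 27% and refilling: 114 × 0.73 + 20 × 0.27 = 88.62 ppm.
Deficit to target: 110 − 88.62 = 21.38 mg/L.
Mass: 21.38 mg/L × 697,000 L = 14,900 g cyanuric acid.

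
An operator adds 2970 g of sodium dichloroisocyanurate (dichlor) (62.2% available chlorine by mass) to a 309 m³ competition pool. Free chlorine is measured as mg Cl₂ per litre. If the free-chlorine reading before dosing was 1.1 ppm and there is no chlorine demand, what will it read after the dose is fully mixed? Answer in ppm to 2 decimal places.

Volume: 309 m³ = 309,000 L.
Available chlorine delivered: 2970 g × 0.622 = 1847 g as Cl₂.
Concentration rise: 1847 g / 309,000 L = 5.978 mg/L = 5.98 ppm.
Final FC: 1.1 + 5.98 = 7.08 ppm.

7.08 ppm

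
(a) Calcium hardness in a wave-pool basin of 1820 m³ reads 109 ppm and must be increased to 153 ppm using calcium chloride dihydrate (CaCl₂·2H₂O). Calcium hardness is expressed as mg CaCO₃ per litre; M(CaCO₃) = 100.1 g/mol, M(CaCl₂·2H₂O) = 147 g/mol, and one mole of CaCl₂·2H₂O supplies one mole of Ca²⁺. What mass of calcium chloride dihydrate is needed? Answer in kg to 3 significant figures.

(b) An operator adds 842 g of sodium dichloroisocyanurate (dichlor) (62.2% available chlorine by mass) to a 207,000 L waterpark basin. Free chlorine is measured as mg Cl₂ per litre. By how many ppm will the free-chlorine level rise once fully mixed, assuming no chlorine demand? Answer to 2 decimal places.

(a) 118 kg; (b) 2.53 ppm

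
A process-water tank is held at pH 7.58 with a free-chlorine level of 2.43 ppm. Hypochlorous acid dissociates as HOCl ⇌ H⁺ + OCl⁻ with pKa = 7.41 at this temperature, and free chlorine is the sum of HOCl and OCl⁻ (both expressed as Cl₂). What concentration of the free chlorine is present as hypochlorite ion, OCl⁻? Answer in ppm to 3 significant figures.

[OCl⁻]/[HOCl] = 10^(pH − pKa) = 10^(7.58 − 7.41) = 10^0.17 = 1.479.
Fraction as HOCl = 1 / (1 + 1.479) = 0.4034.
OCl⁻ = (1 − 0.4034) × 2.43 ppm = 1.45 ppm.

1.45 ppm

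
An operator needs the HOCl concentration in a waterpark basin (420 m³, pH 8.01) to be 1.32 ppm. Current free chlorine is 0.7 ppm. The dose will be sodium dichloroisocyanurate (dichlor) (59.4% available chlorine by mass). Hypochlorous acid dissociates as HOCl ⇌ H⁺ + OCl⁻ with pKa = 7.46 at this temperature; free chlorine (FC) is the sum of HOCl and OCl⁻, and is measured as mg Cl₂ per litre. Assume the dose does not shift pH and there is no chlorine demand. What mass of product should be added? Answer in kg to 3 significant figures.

3.75 kg

Volume: 420 m³ = 420,000 L.
[OCl⁻]/[HOCl] = 10^(pH − pKa) = 10^(8.01 − 7.46) = 3.548; fraction as HOCl = 1/(1 + 3.548) = 0.2199.
Free chlorine required for 1.32 ppm HOCl: 1.32 / 0.2199 = 6.004 ppm.
FC to add: 6.004 − 0.7 = 5.304 mg/L as Cl₂.
Cl₂ equivalent: 5.304 mg/L × 420,000 L = 2227 g.
Product at 59.4% available Cl: 2227 / 0.594 = 3750 g.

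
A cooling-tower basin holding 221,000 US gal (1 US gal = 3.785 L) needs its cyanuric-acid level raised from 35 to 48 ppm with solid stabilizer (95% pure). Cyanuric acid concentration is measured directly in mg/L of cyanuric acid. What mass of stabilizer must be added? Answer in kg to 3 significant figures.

Volume: 221,000 US gal × 3.785 L/gal = 836,485 L.
CYA to add: (48 − 35) = 13 mg/L × 836,485 L = 10,870 g cyanuric acid.
At 95% purity: 10,870 / 0.95 = 11,450 g product.

11.4 kg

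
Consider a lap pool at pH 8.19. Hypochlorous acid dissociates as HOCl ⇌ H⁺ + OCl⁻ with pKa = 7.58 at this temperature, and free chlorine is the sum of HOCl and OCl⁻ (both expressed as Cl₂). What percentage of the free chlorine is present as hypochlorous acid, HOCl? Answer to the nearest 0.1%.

[OCl⁻]/[HOCl] = 10^(pH − pKa) = 10^(8.19 − 7.58) = 10^0.61 = 4.074.
Fraction as HOCl = 1 / (1 + 4.074) = 0.1971.

19.7%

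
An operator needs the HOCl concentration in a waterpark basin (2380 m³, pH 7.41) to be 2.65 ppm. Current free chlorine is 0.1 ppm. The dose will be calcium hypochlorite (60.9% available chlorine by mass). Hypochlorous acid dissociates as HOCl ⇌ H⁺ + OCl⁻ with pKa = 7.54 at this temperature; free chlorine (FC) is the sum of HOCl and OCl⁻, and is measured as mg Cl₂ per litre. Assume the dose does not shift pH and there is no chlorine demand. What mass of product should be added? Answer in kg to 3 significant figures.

17.6 kg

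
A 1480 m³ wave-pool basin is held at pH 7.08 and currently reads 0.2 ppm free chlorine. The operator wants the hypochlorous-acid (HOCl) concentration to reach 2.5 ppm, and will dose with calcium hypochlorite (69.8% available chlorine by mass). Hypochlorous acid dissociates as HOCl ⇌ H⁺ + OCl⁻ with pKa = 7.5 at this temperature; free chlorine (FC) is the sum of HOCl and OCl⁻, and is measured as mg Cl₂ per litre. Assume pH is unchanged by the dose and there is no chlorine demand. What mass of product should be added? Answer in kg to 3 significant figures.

6.89 kg

Volume: 1480 m³ = 1,480,000 L.
[OCl⁻]/[HOCl] = 10^(pH − pKa) = 10^(7.08 − 7.5) = 0.3802; fraction as HOCl = 1/(1 + 0.3802) = 0.7245.
Free chlorine required for 2.5 ppm HOCl: 2.5 / 0.7245 = 3.45 ppm.
FC to add: 3.45 − 0.2 = 3.25 mg/L as Cl₂.
Cl₂ equivalent: 3.25 mg/L × 1,480,000 L = 4811 g.
Product at 69.8% available Cl: 4811 / 0.698 = 6892 g.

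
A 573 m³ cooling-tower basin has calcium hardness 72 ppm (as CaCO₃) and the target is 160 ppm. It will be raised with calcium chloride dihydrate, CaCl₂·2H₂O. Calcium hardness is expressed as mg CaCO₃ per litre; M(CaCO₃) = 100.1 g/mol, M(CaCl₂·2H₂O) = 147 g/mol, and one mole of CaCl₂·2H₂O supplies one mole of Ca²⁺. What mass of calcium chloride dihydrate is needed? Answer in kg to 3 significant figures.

74.0 kg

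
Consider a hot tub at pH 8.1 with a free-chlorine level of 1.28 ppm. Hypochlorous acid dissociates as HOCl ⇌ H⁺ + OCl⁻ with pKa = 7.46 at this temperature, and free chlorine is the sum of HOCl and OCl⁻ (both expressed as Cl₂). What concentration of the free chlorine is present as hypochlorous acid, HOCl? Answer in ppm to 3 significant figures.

0.239 ppm

[OCl⁻]/[HOCl] = 10^(pH − pKa) = 10^(8.1 − 7.46) = 10^0.64 = 4.365.
Fraction as HOCl = 1 / (1 + 4.365) = 0.1864.
HOCl = 0.1864 × 1.28 ppm = 0.2386 ppm.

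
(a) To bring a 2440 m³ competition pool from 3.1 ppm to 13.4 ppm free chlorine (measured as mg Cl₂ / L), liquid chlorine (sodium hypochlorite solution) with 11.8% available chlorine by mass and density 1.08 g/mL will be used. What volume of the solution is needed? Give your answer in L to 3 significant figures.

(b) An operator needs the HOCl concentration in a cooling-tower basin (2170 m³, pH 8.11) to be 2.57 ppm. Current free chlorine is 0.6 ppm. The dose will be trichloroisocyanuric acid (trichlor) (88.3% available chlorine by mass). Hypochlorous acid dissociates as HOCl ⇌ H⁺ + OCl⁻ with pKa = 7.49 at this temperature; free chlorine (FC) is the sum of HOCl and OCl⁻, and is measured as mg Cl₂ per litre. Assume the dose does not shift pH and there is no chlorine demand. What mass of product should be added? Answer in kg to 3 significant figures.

(a) Volume: 2440 m³ = 2,440,000 L.
(a) Chlorine deficit: 13.4 − 3.1 = 10.3 ppm = 10.3 mg/L as Cl₂.
(a) Cl₂ equivalent needed: 10.3 mg/L × 2,440,000 L = 25,130,000 mg = 25,130 g.
(a) Product at 11.8% available chlorine: 25,130 / 0.118 = 213,000 g.
(a) Volume at density 1.08 g/mL: 213,000 g ÷ 1.08 g/mL = 197,200 mL.

(b) Volume: 2170 m³ = 2,170,000 L.
(b) [OCl⁻]/[HOCl] = 10^(pH − pKa) = 10^(8.11 − 7.49) = 4.169; fraction as HOCl = 1/(1 + 4.169) = 0.1935.
(b) Free chlorine required for 2.57 ppm HOCl: 2.57 / 0.1935 = 13.28 ppm.
(b) FC to add: 13.28 − 0.6 = 12.68 mg/L as Cl₂.
(b) Cl₂ equivalent: 12.68 mg/L × 2,170,000 L = 27,520 g.
(b) Product at 88.3% available Cl: 27,520 / 0.883 = 31,170 g.

(a) 197 L; (b) 31.2 kg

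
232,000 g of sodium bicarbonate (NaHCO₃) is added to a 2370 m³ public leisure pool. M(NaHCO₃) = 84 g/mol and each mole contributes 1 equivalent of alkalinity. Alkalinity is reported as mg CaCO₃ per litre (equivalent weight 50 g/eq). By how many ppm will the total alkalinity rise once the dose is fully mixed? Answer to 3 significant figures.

58.3 ppm

Volume: 2370 m³ = 2,370,000 L.
Moles of NaHCO₃: 232,000 g ÷ 84 g/mol = 2762 mol → 2762 eq of alkalinity.
As CaCO₃: 2762 eq × 50 g/eq = 138,100 g.
Rise: 138,100 g / 2,370,000 L × 1000 = 58.27 mg/L.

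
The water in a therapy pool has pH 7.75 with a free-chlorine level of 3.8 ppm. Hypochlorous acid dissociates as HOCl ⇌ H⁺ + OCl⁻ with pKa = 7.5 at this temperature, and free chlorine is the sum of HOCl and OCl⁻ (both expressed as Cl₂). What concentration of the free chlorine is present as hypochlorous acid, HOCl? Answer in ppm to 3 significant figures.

1.37 ppm

[OCl⁻]/[HOCl] = 10^(pH − pKa) = 10^(7.75 − 7.5) = 10^0.25 = 1.778.
Fraction as HOCl = 1 / (1 + 1.778) = 0.3599.
HOCl = 0.3599 × 3.8 ppm = 1.368 ppm.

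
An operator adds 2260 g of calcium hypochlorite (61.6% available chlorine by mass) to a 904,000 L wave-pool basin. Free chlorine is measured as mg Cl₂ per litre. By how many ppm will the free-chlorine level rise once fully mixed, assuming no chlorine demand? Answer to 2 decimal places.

1.54 ppm

Available chlorine delivered: 2260 g × 0.616 = 1392 g as Cl₂.
Concentration rise: 1392 g / 904,000 L = 1.54 mg/L = 1.54 ppm.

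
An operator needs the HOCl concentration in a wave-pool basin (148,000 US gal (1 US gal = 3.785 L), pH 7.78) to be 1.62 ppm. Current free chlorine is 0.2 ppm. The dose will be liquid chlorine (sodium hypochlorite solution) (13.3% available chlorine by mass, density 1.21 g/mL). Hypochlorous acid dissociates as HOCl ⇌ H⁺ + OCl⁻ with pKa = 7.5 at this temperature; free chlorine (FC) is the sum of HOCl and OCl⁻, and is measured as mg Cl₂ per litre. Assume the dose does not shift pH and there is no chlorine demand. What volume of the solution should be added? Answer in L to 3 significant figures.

15.7 L

Volume: 148,000 US gal × 3.785 L/gal = 560,180 L.
[OCl⁻]/[HOCl] = 10^(pH − pKa) = 10^(7.78 − 7.5) = 1.905; fraction as HOCl = 1/(1 + 1.905) = 0.3442.
Free chlorine required for 1.62 ppm HOCl: 1.62 / 0.3442 = 4.707 ppm.
FC to add: 4.707 − 0.2 = 4.507 mg/L as Cl₂.
Cl₂ equivalent: 4.507 mg/L × 560,180 L = 2525 g.
Product at 13.3% available Cl: 2525 / 0.133 = 18,980 g.
Volume: 18,980 g ÷ 1.21 g/mL = 15,690 mL.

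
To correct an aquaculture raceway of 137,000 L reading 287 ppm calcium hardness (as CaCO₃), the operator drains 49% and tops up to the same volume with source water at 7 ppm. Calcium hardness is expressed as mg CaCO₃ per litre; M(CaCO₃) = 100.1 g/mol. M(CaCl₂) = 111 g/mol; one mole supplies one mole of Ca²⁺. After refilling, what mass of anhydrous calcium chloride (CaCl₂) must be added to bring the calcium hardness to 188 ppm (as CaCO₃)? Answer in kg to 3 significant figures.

5.80 kg

After draining 49% and refilling: 287 × 0.51 + 7 × 0.49 = 149.8 ppm.
Deficit to target: 188 − 149.8 = 38.2 mg/L.
As CaCO₃: 38.2 mg/L × 137,000 L = 5233 g; ÷ 100.1 = 52.28 mol Ca²⁺.
Mass: 52.28 × 111 = 5803 g.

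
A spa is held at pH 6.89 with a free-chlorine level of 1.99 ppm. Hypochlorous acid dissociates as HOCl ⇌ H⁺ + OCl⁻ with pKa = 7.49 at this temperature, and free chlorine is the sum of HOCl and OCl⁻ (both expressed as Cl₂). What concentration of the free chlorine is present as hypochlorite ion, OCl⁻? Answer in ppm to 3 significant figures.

0.400 ppm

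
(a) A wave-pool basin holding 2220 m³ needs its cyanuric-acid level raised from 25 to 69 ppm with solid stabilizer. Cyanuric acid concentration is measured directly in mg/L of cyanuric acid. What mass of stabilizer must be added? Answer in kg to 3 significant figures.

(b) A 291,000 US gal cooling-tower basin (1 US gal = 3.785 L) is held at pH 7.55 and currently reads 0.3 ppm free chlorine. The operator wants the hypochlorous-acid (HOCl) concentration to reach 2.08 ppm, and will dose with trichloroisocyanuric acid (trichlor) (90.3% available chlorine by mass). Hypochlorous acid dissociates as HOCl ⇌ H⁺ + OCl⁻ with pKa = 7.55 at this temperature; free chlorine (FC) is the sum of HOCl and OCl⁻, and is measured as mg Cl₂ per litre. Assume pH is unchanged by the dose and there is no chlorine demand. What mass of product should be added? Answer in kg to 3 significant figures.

(a) Volume: 2220 m³ = 2,220,000 L.
(a) CYA to add: (69 − 25) = 44 mg/L × 2,220,000 L = 97,680 g cyanuric acid.

(b) Volume: 291,000 US gal × 3.785 L/gal = 1,101,435 L.
(b) [OCl⁻]/[HOCl] = 10^(pH − pKa) = 10^(7.55 − 7.55) = 1; fraction as HOCl = 1/(1 + 1) = 0.5.
(b) Free chlorine required for 2.08 ppm HOCl: 2.08 / 0.5 = 4.16 ppm.
(b) FC to add: 4.16 − 0.3 = 3.86 mg/L as Cl₂.
(b) Cl₂ equivalent: 3.86 mg/L × 1,101,435 L = 4252 g.
(b) Product at 90.3% available Cl: 4252 / 0.903 = 4708 g.

(a) 97.7 kg; (b) 4.71 kg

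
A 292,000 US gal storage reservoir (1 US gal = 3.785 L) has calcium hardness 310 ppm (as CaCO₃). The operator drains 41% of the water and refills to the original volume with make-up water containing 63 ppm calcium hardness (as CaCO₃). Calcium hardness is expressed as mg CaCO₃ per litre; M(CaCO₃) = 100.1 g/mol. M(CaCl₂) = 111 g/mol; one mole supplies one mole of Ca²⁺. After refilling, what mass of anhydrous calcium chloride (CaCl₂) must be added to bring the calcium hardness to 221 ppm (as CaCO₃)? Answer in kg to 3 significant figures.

15.0 kg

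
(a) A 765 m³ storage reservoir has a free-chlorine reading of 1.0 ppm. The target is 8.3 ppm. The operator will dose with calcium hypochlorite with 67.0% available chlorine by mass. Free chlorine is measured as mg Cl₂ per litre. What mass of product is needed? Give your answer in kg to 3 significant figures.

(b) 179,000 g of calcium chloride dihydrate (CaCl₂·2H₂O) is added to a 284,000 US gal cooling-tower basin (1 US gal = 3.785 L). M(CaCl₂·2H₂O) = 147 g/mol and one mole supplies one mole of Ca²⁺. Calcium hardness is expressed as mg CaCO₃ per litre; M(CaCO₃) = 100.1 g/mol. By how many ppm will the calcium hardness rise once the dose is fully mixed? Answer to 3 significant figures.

(a) Volume: 765 m³ = 765,000 L.
(a) Chlorine deficit: 8.3 − 1.0 = 7.3 ppm = 7.3 mg/L as Cl₂.
(a) Cl₂ equivalent needed: 7.3 mg/L × 765,000 L = 5,584,000 mg = 5584 g.
(a) Product at 67.0% available chlorine: 5584 / 0.67 = 8335 g.

(b) Volume: 284,000 US gal × 3.785 L/gal = 1,074,940 L.
(b) Moles of Ca²⁺: 179,000 g ÷ 147 g/mol = 1218 mol.
(b) As CaCO₃: 1218 mol × 100.1 g/mol = 121,900 g.
(b) Rise: 121,900 g / 1,074,940 L × 1000 = 113.4 mg/L.

(a) 8.34 kg; (b) 113 ppm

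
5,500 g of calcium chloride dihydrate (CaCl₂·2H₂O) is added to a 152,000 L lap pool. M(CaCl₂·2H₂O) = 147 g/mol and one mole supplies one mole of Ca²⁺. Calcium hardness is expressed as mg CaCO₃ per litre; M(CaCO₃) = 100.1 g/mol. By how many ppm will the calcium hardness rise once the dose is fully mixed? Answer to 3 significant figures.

24.6 ppm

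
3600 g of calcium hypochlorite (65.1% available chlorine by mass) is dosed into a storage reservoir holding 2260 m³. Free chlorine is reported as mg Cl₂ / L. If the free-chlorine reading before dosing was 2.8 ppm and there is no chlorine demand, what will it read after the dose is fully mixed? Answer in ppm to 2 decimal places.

3.84 ppm

Volume: 2260 m³ = 2,260,000 L.
Available chlorine delivered: 3600 g × 0.651 = 2344 g as Cl₂.
Concentration rise: 2344 g / 2,260,000 L = 1.037 mg/L = 1.04 ppm.
Final FC: 2.8 + 1.04 = 3.84 ppm.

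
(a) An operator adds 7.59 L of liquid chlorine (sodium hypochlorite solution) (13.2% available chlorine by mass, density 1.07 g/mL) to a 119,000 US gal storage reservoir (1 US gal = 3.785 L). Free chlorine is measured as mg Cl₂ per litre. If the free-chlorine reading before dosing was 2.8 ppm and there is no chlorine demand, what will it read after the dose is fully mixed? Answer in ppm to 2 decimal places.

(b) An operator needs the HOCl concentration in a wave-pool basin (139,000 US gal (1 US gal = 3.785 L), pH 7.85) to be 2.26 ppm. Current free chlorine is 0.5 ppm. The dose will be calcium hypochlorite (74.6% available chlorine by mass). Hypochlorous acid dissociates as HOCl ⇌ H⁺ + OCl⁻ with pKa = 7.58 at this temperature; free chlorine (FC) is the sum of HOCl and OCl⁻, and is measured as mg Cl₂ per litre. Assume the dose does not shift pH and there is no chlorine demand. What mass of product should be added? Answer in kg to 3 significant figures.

(a) 5.18 ppm; (b) 4.21 kg

(a) Volume: 119,000 US gal × 3.785 L/gal = 450,415 L.
(a) Mass of solution: 7.59 L × 1000 mL/L × 1.07 g/mL = 8121 g.
(a) Available chlorine delivered: 8121 g × 0.132 = 1072 g as Cl₂.
(a) Concentration rise: 1072 g / 450,415 L = 2.38 mg/L = 2.38 ppm.
(a) Final FC: 2.8 + 2.38 = 5.18 ppm.

(b) Volume: 139,000 US gal × 3.785 L/gal = 526,115 L.
(b) [OCl⁻]/[HOCl] = 10^(pH − pKa) = 10^(7.85 − 7.58) = 1.862; fraction as HOCl = 1/(1 + 1.862) = 0.3494.
(b) Free chlorine required for 2.26 ppm HOCl: 2.26 / 0.3494 = 6.468 ppm.
(b) FC to add: 6.468 − 0.5 = 5.968 mg/L as Cl₂.
(b) Cl₂ equivalent: 5.968 mg/L × 526,115 L = 3140 g.
(b) Product at 74.6% available Cl: 3140 / 0.746 = 4209 g.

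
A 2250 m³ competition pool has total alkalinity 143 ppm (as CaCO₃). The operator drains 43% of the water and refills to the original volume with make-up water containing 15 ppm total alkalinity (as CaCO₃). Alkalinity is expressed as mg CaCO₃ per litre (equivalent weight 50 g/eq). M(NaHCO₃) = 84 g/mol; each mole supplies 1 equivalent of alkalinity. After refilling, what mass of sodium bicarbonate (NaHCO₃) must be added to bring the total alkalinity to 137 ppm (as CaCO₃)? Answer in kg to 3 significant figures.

185 kg

Volume: 2250 m³ = 2,250,000 L.
After draining 43% and refilling: 143 × 0.57 + 15 × 0.43 = 87.96 ppm.
Deficit to target: 137 − 87.96 = 49.04 mg/L.
As CaCO₃: 49.04 mg/L × 2,250,000 L = 110,300 g; ÷ 50 g/eq ÷ 1 = 2207 mol NaHCO₃.
Mass: 2207 × 84 = 185,400 g.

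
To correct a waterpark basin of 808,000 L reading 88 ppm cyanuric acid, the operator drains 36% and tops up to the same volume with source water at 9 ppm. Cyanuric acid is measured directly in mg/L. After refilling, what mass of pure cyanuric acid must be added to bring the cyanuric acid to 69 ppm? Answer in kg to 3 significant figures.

7.63 kg

After draining 36% and refilling: 88 × 0.64 + 9 × 0.36 = 59.56 ppm.
Deficit to target: 69 − 59.56 = 9.44 mg/L.
Mass: 9.44 mg/L × 808,000 L = 7628 g cyanuric acid.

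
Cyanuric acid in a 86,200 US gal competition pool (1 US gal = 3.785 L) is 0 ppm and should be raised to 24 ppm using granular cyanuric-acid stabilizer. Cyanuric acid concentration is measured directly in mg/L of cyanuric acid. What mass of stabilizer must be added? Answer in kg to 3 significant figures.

7.83 kg

Volume: 86,200 US gal × 3.785 L/gal = 326,267 L.
CYA to add: (24 − 0) = 24 mg/L × 326,267 L = 7830 g cyanuric acid.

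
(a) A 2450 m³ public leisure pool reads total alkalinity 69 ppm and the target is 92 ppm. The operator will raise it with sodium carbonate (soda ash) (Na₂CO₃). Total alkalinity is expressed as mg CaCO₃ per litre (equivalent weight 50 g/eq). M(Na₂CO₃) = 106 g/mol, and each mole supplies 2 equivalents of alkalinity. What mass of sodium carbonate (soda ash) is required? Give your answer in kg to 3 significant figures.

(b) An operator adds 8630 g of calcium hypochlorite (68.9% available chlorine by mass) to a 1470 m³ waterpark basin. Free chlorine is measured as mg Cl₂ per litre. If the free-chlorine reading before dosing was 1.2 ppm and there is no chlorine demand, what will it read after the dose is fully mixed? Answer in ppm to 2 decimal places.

(a) 59.7 kg; (b) 5.24 ppm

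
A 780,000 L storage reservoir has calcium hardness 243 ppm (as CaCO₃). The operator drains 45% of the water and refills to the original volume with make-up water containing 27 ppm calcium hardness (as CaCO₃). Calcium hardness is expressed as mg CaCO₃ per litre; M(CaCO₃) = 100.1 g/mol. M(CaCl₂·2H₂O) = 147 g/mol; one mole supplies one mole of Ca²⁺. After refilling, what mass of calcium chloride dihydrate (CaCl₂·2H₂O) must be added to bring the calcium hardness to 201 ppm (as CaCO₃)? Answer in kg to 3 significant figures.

63.2 kg

After draining 45% and refilling: 243 × 0.55 + 27 × 0.45 = 145.8 ppm.
Deficit to target: 201 − 145.8 = 55.2 mg/L.
As CaCO₃: 55.2 mg/L × 780,000 L = 43,060 g; ÷ 100.1 = 430.1 mol Ca²⁺.
Mass: 430.1 × 147 = 63,230 g.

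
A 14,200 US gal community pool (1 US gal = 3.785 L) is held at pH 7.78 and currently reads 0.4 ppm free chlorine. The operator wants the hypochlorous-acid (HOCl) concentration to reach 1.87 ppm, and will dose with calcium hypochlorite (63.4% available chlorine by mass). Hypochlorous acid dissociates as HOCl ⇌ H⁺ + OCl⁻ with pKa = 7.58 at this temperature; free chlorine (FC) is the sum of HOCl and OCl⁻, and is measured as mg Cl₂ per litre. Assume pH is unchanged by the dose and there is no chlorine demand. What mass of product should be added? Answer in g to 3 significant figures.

376 g

Volume: 14,200 US gal × 3.785 L/gal = 53,747 L.
[OCl⁻]/[HOCl] = 10^(pH − pKa) = 10^(7.78 − 7.58) = 1.585; fraction as HOCl = 1/(1 + 1.585) = 0.3869.
Free chlorine required for 1.87 ppm HOCl: 1.87 / 0.3869 = 4.834 ppm.
FC to add: 4.834 − 0.4 = 4.434 mg/L as Cl₂.
Cl₂ equivalent: 4.434 mg/L × 53,747 L = 238.3 g.
Product at 63.4% available Cl: 238.3 / 0.634 = 375.9 g.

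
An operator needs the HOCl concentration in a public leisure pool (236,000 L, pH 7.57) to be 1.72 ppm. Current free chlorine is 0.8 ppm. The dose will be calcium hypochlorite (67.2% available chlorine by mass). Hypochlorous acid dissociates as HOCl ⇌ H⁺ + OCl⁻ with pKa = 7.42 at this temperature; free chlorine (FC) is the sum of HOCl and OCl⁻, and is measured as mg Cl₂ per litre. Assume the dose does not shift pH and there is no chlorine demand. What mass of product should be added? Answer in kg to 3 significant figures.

[OCl⁻]/[HOCl] = 10^(pH − pKa) = 10^(7.57 − 7.42) = 1.413; fraction as HOCl = 1/(1 + 1.413) = 0.4145.
Free chlorine required for 1.72 ppm HOCl: 1.72 / 0.4145 = 4.15 ppm.
FC to add: 4.15 − 0.8 = 3.35 mg/L as Cl₂.
Cl₂ equivalent: 3.35 mg/L × 236,000 L = 790.5 g.
Product at 67.2% available Cl: 790.5 / 0.672 = 1176 g.

1.18 kg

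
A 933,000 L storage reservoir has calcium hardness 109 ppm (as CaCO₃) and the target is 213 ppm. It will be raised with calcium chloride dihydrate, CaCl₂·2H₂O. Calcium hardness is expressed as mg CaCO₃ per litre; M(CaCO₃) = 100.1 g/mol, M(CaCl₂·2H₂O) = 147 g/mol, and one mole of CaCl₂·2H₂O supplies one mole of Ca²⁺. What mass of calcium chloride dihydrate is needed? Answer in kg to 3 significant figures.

142 kg

Hardness to add: (213 − 109) = 104 mg/L as CaCO₃ × 933,000 L = 97,030 g as CaCO₃.
Moles of Ca²⁺ (1 mol Ca²⁺ ≡ 1 mol CaCO₃): 97,030 / 100.1 g/mol = 969.4 mol.
Mass of CaCl₂·2H₂O: 969.4 × 147 = 142,500 g.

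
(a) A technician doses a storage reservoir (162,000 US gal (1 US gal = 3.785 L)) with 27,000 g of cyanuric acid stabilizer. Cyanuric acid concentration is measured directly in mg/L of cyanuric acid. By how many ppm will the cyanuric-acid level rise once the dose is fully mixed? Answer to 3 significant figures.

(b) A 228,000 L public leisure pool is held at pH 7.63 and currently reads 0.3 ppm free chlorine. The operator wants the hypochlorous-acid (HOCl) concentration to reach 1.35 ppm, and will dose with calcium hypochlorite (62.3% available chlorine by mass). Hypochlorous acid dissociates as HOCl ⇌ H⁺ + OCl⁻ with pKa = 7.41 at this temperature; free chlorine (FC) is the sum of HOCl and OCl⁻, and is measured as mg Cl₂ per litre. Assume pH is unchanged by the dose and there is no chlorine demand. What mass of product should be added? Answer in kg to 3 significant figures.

(a) Volume: 162,000 US gal × 3.785 L/gal = 613,170 L.
(a) Rise: 27,000 g / 613,170 L × 1000 = 44.03 mg/L.

(b) [OCl⁻]/[HOCl] = 10^(pH − pKa) = 10^(7.63 − 7.41) = 1.66; fraction as HOCl = 1/(1 + 1.66) = 0.376.
(b) Free chlorine required for 1.35 ppm HOCl: 1.35 / 0.376 = 3.59 ppm.
(b) FC to add: 3.59 − 0.3 = 3.29 mg/L as Cl₂.
(b) Cl₂ equivalent: 3.29 mg/L × 228,000 L = 750.2 g.
(b) Product at 62.3% available Cl: 750.2 / 0.623 = 1204 g.

(a) 44.0 ppm; (b) 1.20 kg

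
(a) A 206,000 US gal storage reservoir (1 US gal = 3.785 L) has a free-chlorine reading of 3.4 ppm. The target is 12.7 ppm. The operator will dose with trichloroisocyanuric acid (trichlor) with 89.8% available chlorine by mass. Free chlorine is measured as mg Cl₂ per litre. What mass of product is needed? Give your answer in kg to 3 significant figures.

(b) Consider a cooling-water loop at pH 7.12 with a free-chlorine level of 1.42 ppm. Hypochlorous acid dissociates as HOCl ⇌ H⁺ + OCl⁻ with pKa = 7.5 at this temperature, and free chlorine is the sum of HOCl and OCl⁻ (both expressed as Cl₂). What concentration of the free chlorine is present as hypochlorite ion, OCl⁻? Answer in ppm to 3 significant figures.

(a) Volume: 206,000 US gal × 3.785 L/gal = 779,710 L.
(a) Chlorine deficit: 12.7 − 3.4 = 9.3 ppm = 9.3 mg/L as Cl₂.
(a) Cl₂ equivalent needed: 9.3 mg/L × 779,710 L = 7,251,000 mg = 7251 g.
(a) Product at 89.8% available chlorine: 7251 / 0.898 = 8075 g.

(b) [OCl⁻]/[HOCl] = 10^(pH − pKa) = 10^(7.12 − 7.5) = 10^-0.38 = 0.4169.
(b) Fraction as HOCl = 1 / (1 + 0.4169) = 0.7058.
(b) OCl⁻ = (1 − 0.7058) × 1.42 ppm = 0.4178 ppm.

(a) 8.07 kg; (b) 0.418 ppm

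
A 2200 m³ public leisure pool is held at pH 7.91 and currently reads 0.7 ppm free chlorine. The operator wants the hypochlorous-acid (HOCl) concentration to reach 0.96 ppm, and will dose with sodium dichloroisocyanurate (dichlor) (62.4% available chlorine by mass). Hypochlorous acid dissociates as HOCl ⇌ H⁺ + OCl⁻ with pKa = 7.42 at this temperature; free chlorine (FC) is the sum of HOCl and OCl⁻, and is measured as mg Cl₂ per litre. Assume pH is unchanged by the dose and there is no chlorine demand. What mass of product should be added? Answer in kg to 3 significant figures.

11.4 kg

Volume: 2200 m³ = 2,200,000 L.
[OCl⁻]/[HOCl] = 10^(pH − pKa) = 10^(7.91 − 7.42) = 3.09; fraction as HOCl = 1/(1 + 3.09) = 0.2445.
Free chlorine required for 0.96 ppm HOCl: 0.96 / 0.2445 = 3.927 ppm.
FC to add: 3.927 − 0.7 = 3.227 mg/L as Cl₂.
Cl₂ equivalent: 3.227 mg/L × 2,200,000 L = 7099 g.
Product at 62.4% available Cl: 7099 / 0.624 = 11,380 g.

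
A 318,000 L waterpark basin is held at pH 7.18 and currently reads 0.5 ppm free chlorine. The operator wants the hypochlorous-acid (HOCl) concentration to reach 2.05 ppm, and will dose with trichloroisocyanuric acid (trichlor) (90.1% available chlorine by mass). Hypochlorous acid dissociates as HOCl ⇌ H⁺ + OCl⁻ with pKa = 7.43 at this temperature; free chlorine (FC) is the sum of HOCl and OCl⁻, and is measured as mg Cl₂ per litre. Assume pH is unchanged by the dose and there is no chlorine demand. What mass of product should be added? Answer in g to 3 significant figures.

[OCl⁻]/[HOCl] = 10^(pH − pKa) = 10^(7.18 − 7.43) = 0.5623; fraction as HOCl = 1/(1 + 0.5623) = 0.6401.
Free chlorine required for 2.05 ppm HOCl: 2.05 / 0.6401 = 3.203 ppm.
FC to add: 3.203 − 0.5 = 2.703 mg/L as Cl₂.
Cl₂ equivalent: 2.703 mg/L × 318,000 L = 859.5 g.
Product at 90.1% available Cl: 859.5 / 0.901 = 953.9 g.

954 g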